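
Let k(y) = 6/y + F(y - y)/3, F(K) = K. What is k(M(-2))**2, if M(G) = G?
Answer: 9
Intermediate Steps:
k(y) = 6/y (k(y) = 6/y + (y - y)/3 = 6/y + 0*(1/3) = 6/y + 0 = 6/y)
k(M(-2))**2 = (6/(-2))**2 = (6*(-1/2))**2 = (-3)**2 = 9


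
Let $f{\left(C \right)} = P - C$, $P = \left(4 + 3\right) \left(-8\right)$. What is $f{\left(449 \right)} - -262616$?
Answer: $262111$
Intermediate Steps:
$P = -56$ ($P = 7 \left(-8\right) = -56$)
$f{\left(C \right)} = -56 - C$
$f{\left(449 \right)} - -262616 = \left(-56 - 449\right) - -262616 = \left(-56 - 449\right) + 262616 = -505 + 262616 = 262111$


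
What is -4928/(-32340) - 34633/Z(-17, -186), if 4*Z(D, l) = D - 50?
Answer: 14546932/7035 ≈ 2067.8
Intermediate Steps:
Z(D, l) = -25/2 + D/4 (Z(D, l) = (D - 50)/4 = (-50 + D)/4 = -25/2 + D/4)
-4928/(-32340) - 34633/Z(-17, -186) = -4928/(-32340) - 34633/(-25/2 + (¼)*(-17)) = -4928*(-1/32340) - 34633/(-25/2 - 17/4) = 16/105 - 34633/(-67/4) = 16/105 - 34633*(-4/67) = 16/105 + 138532/67 = 14546932/7035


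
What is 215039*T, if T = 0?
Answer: 0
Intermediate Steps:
215039*T = 215039*0 = 0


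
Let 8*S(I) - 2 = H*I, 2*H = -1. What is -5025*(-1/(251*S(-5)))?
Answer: 26800/753 ≈ 35.591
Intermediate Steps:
H = -½ (H = (½)*(-1) = -½ ≈ -0.50000)
S(I) = ¼ - I/16 (S(I) = ¼ + (-I/2)/8 = ¼ - I/16)
-5025*(-1/(251*S(-5))) = -5025*(-1/(251*(¼ - 1/16*(-5)))) = -5025*(-1/(251*(¼ + 5/16))) = -5025/((-251*9/16)) = -5025/(-2259/16) = -5025*(-16/2259) = 26800/753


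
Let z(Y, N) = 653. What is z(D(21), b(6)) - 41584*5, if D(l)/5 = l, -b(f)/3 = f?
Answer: -207267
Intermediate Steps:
b(f) = -3*f
D(l) = 5*l
z(D(21), b(6)) - 41584*5 = 653 - 41584*5 = 653 - 207920 = -207267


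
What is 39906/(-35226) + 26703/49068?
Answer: -6280665/10669564 ≈ -0.58865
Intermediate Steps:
39906/(-35226) + 26703/49068 = 39906*(-1/35226) + 26703*(1/49068) = -2217/1957 + 2967/5452 = -6280665/10669564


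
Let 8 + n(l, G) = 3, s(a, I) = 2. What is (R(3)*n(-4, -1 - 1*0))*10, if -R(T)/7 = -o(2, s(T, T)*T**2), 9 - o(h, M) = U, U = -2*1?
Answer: -3850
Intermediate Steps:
U = -2
o(h, M) = 11 (o(h, M) = 9 - 1*(-2) = 9 + 2 = 11)
R(T) = 77 (R(T) = -(-7)*11 = -7*(-11) = 77)
n(l, G) = -5 (n(l, G) = -8 + 3 = -5)
(R(3)*n(-4, -1 - 1*0))*10 = (77*(-5))*10 = -385*10 = -3850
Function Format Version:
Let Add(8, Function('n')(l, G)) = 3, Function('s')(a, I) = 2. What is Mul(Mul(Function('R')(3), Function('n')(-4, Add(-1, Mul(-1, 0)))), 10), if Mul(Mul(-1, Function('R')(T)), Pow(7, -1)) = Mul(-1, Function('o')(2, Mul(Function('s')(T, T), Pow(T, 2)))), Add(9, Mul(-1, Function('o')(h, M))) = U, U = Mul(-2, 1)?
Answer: -3850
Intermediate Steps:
U = -2
Function('o')(h, M) = 11 (Function('o')(h, M) = Add(9, Mul(-1, -2)) = Add(9, 2) = 11)
Function('R')(T) = 77 (Function('R')(T) = Mul(-7, Mul(-1, 11)) = Mul(-7, -11) = 77)
Function('n')(l, G) = -5 (Function('n')(l, G) = Add(-8, 3) = -5)
Mul(Mul(Function('R')(3), Function('n')(-4, Add(-1, Mul(-1, 0)))), 10) = Mul(Mul(77, -5), 10) = Mul(-385, 10) = -3850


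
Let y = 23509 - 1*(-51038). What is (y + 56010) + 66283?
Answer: 196840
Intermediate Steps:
y = 74547 (y = 23509 + 51038 = 74547)
(y + 56010) + 66283 = (74547 + 56010) + 66283 = 130557 + 66283 = 196840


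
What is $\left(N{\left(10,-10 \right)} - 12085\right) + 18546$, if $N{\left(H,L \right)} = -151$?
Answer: $6310$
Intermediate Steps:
$\left(N{\left(10,-10 \right)} - 12085\right) + 18546 = \left(-151 - 12085\right) + 18546 = -12236 + 18546 = 6310$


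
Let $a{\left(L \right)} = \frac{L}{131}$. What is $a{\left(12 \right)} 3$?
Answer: $\frac{36}{131} \approx 0.27481$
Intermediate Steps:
$a{\left(L \right)} = \frac{L}{131}$ ($a{\left(L \right)} = L \frac{1}{131} = \frac{L}{131}$)
$a{\left(12 \right)} 3 = \frac{1}{131} \cdot 12 \cdot 3 = \frac{12}{131} \cdot 3 = \frac{36}{131}$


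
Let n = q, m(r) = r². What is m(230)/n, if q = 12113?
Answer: 52900/12113 ≈ 4.3672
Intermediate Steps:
n = 12113
m(230)/n = 230²/12113 = 52900*(1/12113) = 52900/12113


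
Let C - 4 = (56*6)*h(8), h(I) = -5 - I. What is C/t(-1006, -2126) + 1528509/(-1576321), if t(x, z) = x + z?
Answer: 522943664/1234259343 ≈ 0.42369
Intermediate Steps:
C = -4364 (C = 4 + (56*6)*(-5 - 1*8) = 4 + 336*(-5 - 8) = 4 + 336*(-13) = 4 - 4368 = -4364)
C/t(-1006, -2126) + 1528509/(-1576321) = -4364/(-1006 - 2126) + 1528509/(-1576321) = -4364/(-3132) + 1528509*(-1/1576321) = -4364*(-1/3132) - 1528509/1576321 = 1091/783 - 1528509/1576321 = 522943664/1234259343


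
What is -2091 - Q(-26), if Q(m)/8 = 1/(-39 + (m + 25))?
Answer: -10454/5 ≈ -2090.8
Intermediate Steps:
Q(m) = 8/(-14 + m) (Q(m) = 8/(-39 + (m + 25)) = 8/(-39 + (25 + m)) = 8/(-14 + m))
-2091 - Q(-26) = -2091 - 8/(-14 - 26) = -2091 - 8/(-40) = -2091 - 8*(-1)/40 = -2091 - 1*(-⅕) = -2091 + ⅕ = -10454/5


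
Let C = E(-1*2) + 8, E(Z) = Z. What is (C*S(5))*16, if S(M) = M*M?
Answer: 2400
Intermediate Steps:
S(M) = M²
C = 6 (C = -1*2 + 8 = -2 + 8 = 6)
(C*S(5))*16 = (6*5²)*16 = (6*25)*16 = 150*16 = 2400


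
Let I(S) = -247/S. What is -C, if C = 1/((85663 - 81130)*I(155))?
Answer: 155/1119651 ≈ 0.00013844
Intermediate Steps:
C = -155/1119651 (C = 1/((85663 - 81130)*((-247/155))) = 1/(4533*((-247*1/155))) = 1/(4533*(-247/155)) = (1/4533)*(-155/247) = -155/1119651 ≈ -0.00013844)
-C = -1*(-155/1119651) = 155/1119651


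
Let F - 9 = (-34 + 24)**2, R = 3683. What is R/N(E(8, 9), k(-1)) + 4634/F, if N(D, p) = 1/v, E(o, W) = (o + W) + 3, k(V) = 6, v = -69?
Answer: -27695209/109 ≈ -2.5408e+5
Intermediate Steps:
E(o, W) = 3 + W + o (E(o, W) = (W + o) + 3 = 3 + W + o)
F = 109 (F = 9 + (-34 + 24)**2 = 9 + (-10)**2 = 9 + 100 = 109)
N(D, p) = -1/69 (N(D, p) = 1/(-69) = -1/69)
R/N(E(8, 9), k(-1)) + 4634/F = 3683/(-1/69) + 4634/109 = 3683*(-69) + 4634*(1/109) = -254127 + 4634/109 = -27695209/109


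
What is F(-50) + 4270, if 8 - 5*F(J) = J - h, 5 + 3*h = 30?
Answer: 64249/15 ≈ 4283.3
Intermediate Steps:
h = 25/3 (h = -5/3 + (⅓)*30 = -5/3 + 10 = 25/3 ≈ 8.3333)
F(J) = 49/15 - J/5 (F(J) = 8/5 - (J - 1*25/3)/5 = 8/5 - (J - 25/3)/5 = 8/5 - (-25/3 + J)/5 = 8/5 + (5/3 - J/5) = 49/15 - J/5)
F(-50) + 4270 = (49/15 - ⅕*(-50)) + 4270 = (49/15 + 10) + 4270 = 199/15 + 4270 = 64249/15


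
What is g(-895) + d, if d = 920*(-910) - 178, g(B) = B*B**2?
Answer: -717754753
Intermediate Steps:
g(B) = B**3
d = -837378 (d = -837200 - 178 = -837378)
g(-895) + d = (-895)**3 - 837378 = -716917375 - 837378 = -717754753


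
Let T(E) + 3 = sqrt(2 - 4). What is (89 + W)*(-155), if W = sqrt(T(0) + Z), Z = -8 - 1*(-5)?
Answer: -13795 - 155*sqrt(-6 + I*sqrt(2)) ≈ -13839.0 - 382.26*I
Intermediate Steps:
T(E) = -3 + I*sqrt(2) (T(E) = -3 + sqrt(2 - 4) = -3 + sqrt(-2) = -3 + I*sqrt(2))
Z = -3 (Z = -8 + 5 = -3)
W = sqrt(-6 + I*sqrt(2)) (W = sqrt((-3 + I*sqrt(2)) - 3) = sqrt(-6 + I*sqrt(2)) ≈ 0.28672 + 2.4662*I)
(89 + W)*(-155) = (89 + sqrt(-6 + I*sqrt(2)))*(-155) = -13795 - 155*sqrt(-6 + I*sqrt(2))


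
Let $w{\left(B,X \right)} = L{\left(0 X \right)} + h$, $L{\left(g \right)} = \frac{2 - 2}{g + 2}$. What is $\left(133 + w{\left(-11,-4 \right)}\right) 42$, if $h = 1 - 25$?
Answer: $4578$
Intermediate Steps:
$L{\left(g \right)} = 0$ ($L{\left(g \right)} = \frac{0}{2 + g} = 0$)
$h = -24$ ($h = 1 - 25 = -24$)
$w{\left(B,X \right)} = -24$ ($w{\left(B,X \right)} = 0 - 24 = -24$)
$\left(133 + w{\left(-11,-4 \right)}\right) 42 = \left(133 - 24\right) 42 = 109 \cdot 42 = 4578$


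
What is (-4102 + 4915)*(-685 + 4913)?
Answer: 3437364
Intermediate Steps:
(-4102 + 4915)*(-685 + 4913) = 813*4228 = 3437364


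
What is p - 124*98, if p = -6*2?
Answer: -12164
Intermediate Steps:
p = -12
p - 124*98 = -12 - 124*98 = -12 - 12152 = -12164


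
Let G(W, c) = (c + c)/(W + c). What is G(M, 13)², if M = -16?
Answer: 676/9 ≈ 75.111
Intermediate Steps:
G(W, c) = 2*c/(W + c) (G(W, c) = (2*c)/(W + c) = 2*c/(W + c))
G(M, 13)² = (2*13/(-16 + 13))² = (2*13/(-3))² = (2*13*(-⅓))² = (-26/3)² = 676/9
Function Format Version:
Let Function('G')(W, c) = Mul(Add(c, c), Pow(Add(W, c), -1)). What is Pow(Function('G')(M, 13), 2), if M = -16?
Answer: Rational(676, 9) ≈ 75.111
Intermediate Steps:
Function('G')(W, c) = Mul(2, c, Pow(Add(W, c), -1)) (Function('G')(W, c) = Mul(Mul(2, c), Pow(Add(W, c), -1)) = Mul(2, c, Pow(Add(W, c), -1)))
Pow(Function('G')(M, 13), 2) = Pow(Mul(2, 13, Pow(Add(-16, 13), -1)), 2) = Pow(Mul(2, 13, Pow(-3, -1)), 2) = Pow(Mul(2, 13, Rational(-1, 3)), 2) = Pow(Rational(-26, 3), 2) = Rational(676, 9)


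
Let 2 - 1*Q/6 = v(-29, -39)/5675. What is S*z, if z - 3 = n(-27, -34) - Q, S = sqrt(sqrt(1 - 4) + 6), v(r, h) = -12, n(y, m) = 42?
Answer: 187203*sqrt(6 + I*sqrt(3))/5675 ≈ 81.623 + 11.546*I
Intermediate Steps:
S = sqrt(6 + I*sqrt(3)) (S = sqrt(sqrt(-3) + 6) = sqrt(I*sqrt(3) + 6) = sqrt(6 + I*sqrt(3)) ≈ 2.4744 + 0.35*I)
Q = 68172/5675 (Q = 12 - (-72)/5675 = 12 - 6*(-12/5675) = 12 + 72/5675 = 68172/5675 ≈ 12.013)
z = 187203/5675 (z = 3 + (42 - 1*68172/5675) = 3 + (42 - 68172/5675) = 3 + 170178/5675 = 187203/5675 ≈ 32.987)
S*z = sqrt(6 + I*sqrt(3))*(187203/5675) = 187203*sqrt(6 + I*sqrt(3))/5675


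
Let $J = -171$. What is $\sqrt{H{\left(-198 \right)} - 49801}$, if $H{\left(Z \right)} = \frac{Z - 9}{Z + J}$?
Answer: $\frac{i \sqrt{83714538}}{41} \approx 223.16 i$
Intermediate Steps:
$H{\left(Z \right)} = \frac{-9 + Z}{-171 + Z}$ ($H{\left(Z \right)} = \frac{Z - 9}{Z - 171} = \frac{-9 + Z}{-171 + Z}$)
$\sqrt{H{\left(-198 \right)} - 49801} = \sqrt{\frac{-9 - 198}{-171 - 198} - 49801} = \sqrt{\frac{1}{-369} \left(-207\right) - 49801} = \sqrt{\left(- \frac{1}{369}\right) \left(-207\right) - 49801} = \sqrt{\frac{23}{41} - 49801} = \sqrt{- \frac{2041818}{41}} = \frac{i \sqrt{83714538}}{41}$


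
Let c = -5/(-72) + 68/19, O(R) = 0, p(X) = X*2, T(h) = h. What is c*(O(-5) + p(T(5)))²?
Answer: 124775/342 ≈ 364.84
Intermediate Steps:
p(X) = 2*X
c = 4991/1368 (c = -5*(-1/72) + 68*(1/19) = 5/72 + 68/19 = 4991/1368 ≈ 3.6484)
c*(O(-5) + p(T(5)))² = 4991*(0 + 2*5)²/1368 = 4991*(0 + 10)²/1368 = (4991/1368)*10² = (4991/1368)*100 = 124775/342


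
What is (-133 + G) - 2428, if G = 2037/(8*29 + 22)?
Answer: -648457/254 ≈ -2553.0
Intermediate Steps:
G = 2037/254 (G = 2037/(232 + 22) = 2037/254 ≈ 8.0197)
(-133 + G) - 2428 = (-133 + 2037/254) - 2428 = -31745/254 - 2428 = -648457/254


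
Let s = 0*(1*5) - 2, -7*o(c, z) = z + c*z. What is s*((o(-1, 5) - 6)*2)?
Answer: 24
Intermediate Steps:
o(c, z) = -z/7 - c*z/7 (o(c, z) = -(z + c*z)/7 = -z/7 - c*z/7)
s = -2 (s = 0*5 - 2 = 0 - 2 = -2)
s*((o(-1, 5) - 6)*2) = -2*(-⅐*5*(1 - 1) - 6)*2 = -2*(-⅐*5*0 - 6)*2 = -2*(0 - 6)*2 = -(-12)*2 = -2*(-12) = 24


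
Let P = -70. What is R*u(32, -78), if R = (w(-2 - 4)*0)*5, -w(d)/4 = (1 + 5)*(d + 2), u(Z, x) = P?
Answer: 0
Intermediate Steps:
u(Z, x) = -70
w(d) = -48 - 24*d (w(d) = -4*(1 + 5)*(d + 2) = -24*(2 + d) = -4*(12 + 6*d) = -48 - 24*d)
R = 0 (R = ((-48 - 24*(-2 - 4))*0)*5 = ((-48 - 24*(-6))*0)*5 = ((-48 + 144)*0)*5 = (96*0)*5 = 0*5 = 0)
R*u(32, -78) = 0*(-70) = 0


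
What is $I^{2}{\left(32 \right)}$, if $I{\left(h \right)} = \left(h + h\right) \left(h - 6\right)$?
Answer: $2768896$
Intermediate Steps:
$I{\left(h \right)} = 2 h \left(-6 + h\right)$
$I^{2}{\left(32 \right)} = \left(2 \cdot 32 \left(-6 + 32\right)\right)^{2} = \left(2 \cdot 32 \cdot 26\right)^{2} = 1664^{2} = 2768896$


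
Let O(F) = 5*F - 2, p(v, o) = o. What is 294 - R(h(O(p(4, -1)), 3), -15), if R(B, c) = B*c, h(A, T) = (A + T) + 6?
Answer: 324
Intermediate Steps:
O(F) = -2 + 5*F
h(A, T) = 6 + A + T
294 - R(h(O(p(4, -1)), 3), -15) = 294 - (6 + (-2 + 5*(-1)) + 3)*(-15) = 294 - (6 + (-2 - 5) + 3)*(-15) = 294 - (6 - 7 + 3)*(-15) = 294 - 2*(-15) = 294 - 1*(-30) = 294 + 30 = 324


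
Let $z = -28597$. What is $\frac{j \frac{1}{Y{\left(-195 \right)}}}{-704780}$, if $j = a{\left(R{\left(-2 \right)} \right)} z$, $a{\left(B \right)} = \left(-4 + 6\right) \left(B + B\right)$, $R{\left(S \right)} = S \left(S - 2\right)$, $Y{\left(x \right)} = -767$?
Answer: $- \frac{228776}{135141565} \approx -0.0016929$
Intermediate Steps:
$R{\left(S \right)} = S \left(-2 + S\right)$
$a{\left(B \right)} = 4 B$ ($a{\left(B \right)} = 2 \cdot 2 B = 4 B$)
$j = -915104$ ($j = 4 \left(- 2 \left(-2 - 2\right)\right) \left(-28597\right) = 4 \left(\left(-2\right) \left(-4\right)\right) \left(-28597\right) = 4 \cdot 8 \left(-28597\right) = 32 \left(-28597\right) = -915104$)
$\frac{j \frac{1}{Y{\left(-195 \right)}}}{-704780} = \frac{\left(-915104\right) \frac{1}{-767}}{-704780} = \left(-915104\right) \left(- \frac{1}{767}\right) \left(- \frac{1}{704780}\right) = \frac{915104}{767} \left(- \frac{1}{704780}\right) = - \frac{228776}{135141565}$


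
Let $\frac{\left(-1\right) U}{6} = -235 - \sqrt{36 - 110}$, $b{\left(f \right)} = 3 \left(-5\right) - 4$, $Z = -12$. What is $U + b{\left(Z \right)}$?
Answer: $1391 + 6 i \sqrt{74} \approx 1391.0 + 51.614 i$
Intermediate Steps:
$b{\left(f \right)} = -19$ ($b{\left(f \right)} = -15 - 4 = -19$)
$U = 1410 + 6 i \sqrt{74}$ ($U = - 6 \left(-235 - \sqrt{36 - 110}\right) = - 6 \left(-235 - \sqrt{-74}\right) = - 6 \left(-235 - i \sqrt{74}\right) = 1410 + 6 i \sqrt{74} \approx 1410.0 + 51.614 i$)
$U + b{\left(Z \right)} = \left(1410 + 6 i \sqrt{74}\right) - 19 = 1391 + 6 i \sqrt{74}$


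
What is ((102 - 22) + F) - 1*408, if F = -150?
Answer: -478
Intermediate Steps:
((102 - 22) + F) - 1*408 = ((102 - 22) - 150) - 1*408 = (80 - 150) - 408 = -70 - 408 = -478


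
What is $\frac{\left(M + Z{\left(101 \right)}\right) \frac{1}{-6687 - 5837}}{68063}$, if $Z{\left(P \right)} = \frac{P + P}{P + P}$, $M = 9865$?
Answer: $- \frac{4933}{426210506} \approx -1.1574 \cdot 10^{-5}$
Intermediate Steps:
$Z{\left(P \right)} = 1$ ($Z{\left(P \right)} = \frac{2 P}{2 P} = 2 P \frac{1}{2 P} = 1$)
$\frac{\left(M + Z{\left(101 \right)}\right) \frac{1}{-6687 - 5837}}{68063} = \frac{\left(9865 + 1\right) \frac{1}{-6687 - 5837}}{68063} = \frac{9866}{-12524} \cdot \frac{1}{68063} = 9866 \left(- \frac{1}{12524}\right) \frac{1}{68063} = \left(- \frac{4933}{6262}\right) \frac{1}{68063} = - \frac{4933}{426210506}$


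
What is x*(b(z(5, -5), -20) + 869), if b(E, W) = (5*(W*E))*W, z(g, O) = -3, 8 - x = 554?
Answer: 2801526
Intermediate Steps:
x = -546 (x = 8 - 1*554 = 8 - 554 = -546)
b(E, W) = 5*E*W² (b(E, W) = (5*(E*W))*W = (5*E*W)*W = 5*E*W²)
x*(b(z(5, -5), -20) + 869) = -546*(5*(-3)*(-20)² + 869) = -546*(5*(-3)*400 + 869) = -546*(-6000 + 869) = -546*(-5131) = 2801526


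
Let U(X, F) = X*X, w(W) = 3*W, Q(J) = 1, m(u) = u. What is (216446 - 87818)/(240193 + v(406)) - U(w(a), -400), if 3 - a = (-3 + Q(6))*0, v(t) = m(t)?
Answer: -19359891/240599 ≈ -80.465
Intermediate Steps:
v(t) = t
a = 3 (a = 3 - (-3 + 1)*0 = 3 - (-2)*0 = 3 - 1*0 = 3 + 0 = 3)
U(X, F) = X²
(216446 - 87818)/(240193 + v(406)) - U(w(a), -400) = (216446 - 87818)/(240193 + 406) - (3*3)² = 128628/240599 - 1*9² = 128628*(1/240599) - 1*81 = 128628/240599 - 81 = -19359891/240599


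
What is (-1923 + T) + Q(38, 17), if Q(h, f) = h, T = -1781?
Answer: -3666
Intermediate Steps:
(-1923 + T) + Q(38, 17) = (-1923 - 1781) + 38 = -3704 + 38 = -3666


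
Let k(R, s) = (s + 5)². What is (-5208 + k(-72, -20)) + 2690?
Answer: -2293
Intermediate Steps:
k(R, s) = (5 + s)²
(-5208 + k(-72, -20)) + 2690 = (-5208 + (5 - 20)²) + 2690 = (-5208 + (-15)²) + 2690 = (-5208 + 225) + 2690 = -4983 + 2690 = -2293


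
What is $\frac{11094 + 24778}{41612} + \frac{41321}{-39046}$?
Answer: $- \frac{11385405}{58027934} \approx -0.19621$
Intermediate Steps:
$\frac{11094 + 24778}{41612} + \frac{41321}{-39046} = 35872 \cdot \frac{1}{41612} + 41321 \left(- \frac{1}{39046}\right) = \frac{8968}{10403} - \frac{5903}{5578} = - \frac{11385405}{58027934}$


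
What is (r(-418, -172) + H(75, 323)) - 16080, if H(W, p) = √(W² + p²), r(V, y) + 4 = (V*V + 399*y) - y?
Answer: 90184 + √109954 ≈ 90516.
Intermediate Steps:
r(V, y) = -4 + V² + 398*y (r(V, y) = -4 + ((V*V + 399*y) - y) = -4 + ((V² + 399*y) - y) = -4 + (V² + 398*y) = -4 + V² + 398*y)
(r(-418, -172) + H(75, 323)) - 16080 = ((-4 + (-418)² + 398*(-172)) + √(75² + 323²)) - 16080 = ((-4 + 174724 - 68456) + √(5625 + 104329)) - 16080 = (106264 + √109954) - 16080 = 90184 + √109954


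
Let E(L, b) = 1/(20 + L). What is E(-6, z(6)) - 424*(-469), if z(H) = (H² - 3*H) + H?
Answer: 2783985/14 ≈ 1.9886e+5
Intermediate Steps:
z(H) = H² - 2*H
E(-6, z(6)) - 424*(-469) = 1/(20 - 6) - 424*(-469) = 1/14 + 198856 = 2783985/14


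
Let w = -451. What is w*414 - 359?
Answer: -187073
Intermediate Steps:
w*414 - 359 = -451*414 - 359 = -186714 - 359 = -187073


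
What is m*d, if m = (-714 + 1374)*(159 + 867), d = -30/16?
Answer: -1269675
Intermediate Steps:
d = -15/8 (d = -30*1/16 = -15/8 ≈ -1.8750)
m = 677160 (m = 660*1026 = 677160)
m*d = 677160*(-15/8) = -1269675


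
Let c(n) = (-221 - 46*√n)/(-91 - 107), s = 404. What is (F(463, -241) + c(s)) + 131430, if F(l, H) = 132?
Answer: 26049497/198 + 46*√101/99 ≈ 1.3157e+5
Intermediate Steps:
c(n) = 221/198 + 23*√n/99 (c(n) = (-221 - 46*√n)/(-198) = (-221 - 46*√n)*(-1/198) = 221/198 + 23*√n/99)
(F(463, -241) + c(s)) + 131430 = (132 + (221/198 + 23*√404/99)) + 131430 = (132 + (221/198 + 23*(2*√101)/99)) + 131430 = (132 + (221/198 + 46*√101/99)) + 131430 = (26357/198 + 46*√101/99) + 131430 = 26049497/198 + 46*√101/99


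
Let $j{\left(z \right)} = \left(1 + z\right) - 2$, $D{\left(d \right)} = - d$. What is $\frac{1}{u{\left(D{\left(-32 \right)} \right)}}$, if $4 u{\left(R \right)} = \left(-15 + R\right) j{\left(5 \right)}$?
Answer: $\frac{1}{17} \approx 0.058824$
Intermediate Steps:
$j{\left(z \right)} = -1 + z$ ($j{\left(z \right)} = \left(1 + z\right) - 2 = -1 + z$)
$u{\left(R \right)} = -15 + R$ ($u{\left(R \right)} = \frac{\left(-15 + R\right) \left(-1 + 5\right)}{4} = \frac{\left(-15 + R\right) 4}{4} = \frac{-60 + 4 R}{4} = -15 + R$)
$\frac{1}{u{\left(D{\left(-32 \right)} \right)}} = \frac{1}{-15 - -32} = \frac{1}{-15 + 32} = \frac{1}{17}$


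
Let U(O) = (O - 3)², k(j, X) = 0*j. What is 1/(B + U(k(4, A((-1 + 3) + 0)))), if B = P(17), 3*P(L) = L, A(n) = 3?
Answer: 3/44 ≈ 0.068182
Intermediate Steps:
P(L) = L/3
k(j, X) = 0
U(O) = (-3 + O)²
B = 17/3 (B = (⅓)*17 = 17/3 ≈ 5.6667)
1/(B + U(k(4, A((-1 + 3) + 0)))) = 1/(17/3 + (-3 + 0)²) = 1/(17/3 + (-3)²) = 1/(17/3 + 9) = 1/(44/3) = 3/44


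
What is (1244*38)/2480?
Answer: 5909/310 ≈ 19.061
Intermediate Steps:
(1244*38)/2480 = 47272*(1/2480) = 5909/310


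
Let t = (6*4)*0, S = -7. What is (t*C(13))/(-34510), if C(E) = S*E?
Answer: 0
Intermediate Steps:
C(E) = -7*E
t = 0 (t = 24*0 = 0)
(t*C(13))/(-34510) = (0*(-7*13))/(-34510) = (0*(-91))*(-1/34510) = 0*(-1/34510) = 0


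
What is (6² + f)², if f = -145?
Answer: 11881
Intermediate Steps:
(6² + f)² = (6² - 145)² = (36 - 145)² = (-109)² = 11881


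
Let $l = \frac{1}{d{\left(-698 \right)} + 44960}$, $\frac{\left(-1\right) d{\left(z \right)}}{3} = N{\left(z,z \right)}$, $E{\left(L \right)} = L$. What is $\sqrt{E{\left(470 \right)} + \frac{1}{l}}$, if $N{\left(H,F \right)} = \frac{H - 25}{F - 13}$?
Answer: $\frac{\sqrt{283509591}}{79} \approx 213.14$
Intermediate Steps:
$N{\left(H,F \right)} = \frac{-25 + H}{-13 + F}$
$d{\left(z \right)} = - \frac{3 \left(-25 + z\right)}{-13 + z}$ ($d{\left(z \right)} = - 3 \frac{-25 + z}{-13 + z} = - \frac{3 \left(-25 + z\right)}{-13 + z}$)
$l = \frac{79}{3551599}$ ($l = \frac{1}{\frac{3 \left(25 - -698\right)}{-13 - 698} + 44960} = \frac{1}{\frac{3 \left(25 + 698\right)}{-711} + 44960} = \frac{1}{3 \left(- \frac{1}{711}\right) 723 + 44960} = \frac{1}{- \frac{241}{79} + 44960} = \frac{1}{\frac{3551599}{79}} = \frac{79}{3551599} \approx 2.2244 \cdot 10^{-5}$)
$\sqrt{E{\left(470 \right)} + \frac{1}{l}} = \sqrt{470 + \frac{1}{\frac{79}{3551599}}} = \sqrt{470 + \frac{3551599}{79}} = \sqrt{\frac{3588729}{79}} = \frac{\sqrt{283509591}}{79}$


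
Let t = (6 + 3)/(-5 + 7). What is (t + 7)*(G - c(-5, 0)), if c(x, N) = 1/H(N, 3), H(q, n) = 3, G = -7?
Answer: -253/3 ≈ -84.333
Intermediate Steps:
c(x, N) = ⅓ (c(x, N) = 1/3 = ⅓)
t = 9/2 ≈ 4.5000
(t + 7)*(G - c(-5, 0)) = (9/2 + 7)*(-7 - 1*⅓) = 23*(-7 - ⅓)/2 = (23/2)*(-22/3) = -253/3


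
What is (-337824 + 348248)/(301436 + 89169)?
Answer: 10424/390605 ≈ 0.026687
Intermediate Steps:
(-337824 + 348248)/(301436 + 89169) = 10424/390605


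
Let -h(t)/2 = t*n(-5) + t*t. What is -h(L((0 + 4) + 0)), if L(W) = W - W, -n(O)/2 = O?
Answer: 0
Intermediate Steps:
n(O) = -2*O
L(W) = 0
h(t) = -20*t - 2*t² (h(t) = -2*(t*(-2*(-5)) + t*t) = -2*(t*10 + t²) = -2*(10*t + t²) = -2*(t² + 10*t) = -20*t - 2*t²)
-h(L((0 + 4) + 0)) = -(-2)*0*(10 + 0) = -(-2)*0*10 = -1*0 = 0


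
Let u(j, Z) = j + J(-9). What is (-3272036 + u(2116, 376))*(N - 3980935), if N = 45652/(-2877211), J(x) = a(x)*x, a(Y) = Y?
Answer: 37452703266261102143/2877211 ≈ 1.3017e+13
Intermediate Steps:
J(x) = x² (J(x) = x*x = x²)
u(j, Z) = 81 + j (u(j, Z) = j + (-9)² = j + 81 = 81 + j)
N = -45652/2877211 (N = 45652*(-1/2877211) = -45652/2877211 ≈ -0.015867)
(-3272036 + u(2116, 376))*(N - 3980935) = (-3272036 + (81 + 2116))*(-45652/2877211 - 3980935) = (-3272036 + 2197)*(-11453990017937/2877211) = -3269839*(-11453990017937/2877211) = 37452703266261102143/2877211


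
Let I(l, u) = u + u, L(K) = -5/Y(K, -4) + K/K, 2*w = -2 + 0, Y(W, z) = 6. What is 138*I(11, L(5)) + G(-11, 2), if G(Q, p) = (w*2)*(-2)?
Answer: 50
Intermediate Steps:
w = -1 (w = (-2 + 0)/2 = (½)*(-2) = -1)
G(Q, p) = 4 (G(Q, p) = -1*2*(-2) = -2*(-2) = 4)
L(K) = ⅙ (L(K) = -5/6 + K/K = -5*⅙ + 1 = -⅚ + 1 = ⅙)
I(l, u) = 2*u
138*I(11, L(5)) + G(-11, 2) = 138*(2*(⅙)) + 4 = 138*(⅓) + 4 = 46 + 4 = 50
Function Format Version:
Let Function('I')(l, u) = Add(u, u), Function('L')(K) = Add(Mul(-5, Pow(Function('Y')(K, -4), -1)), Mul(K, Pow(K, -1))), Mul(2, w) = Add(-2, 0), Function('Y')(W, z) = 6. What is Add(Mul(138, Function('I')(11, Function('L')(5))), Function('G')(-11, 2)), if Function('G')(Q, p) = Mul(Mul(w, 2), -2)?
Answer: 50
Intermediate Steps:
w = -1 (w = Mul(Rational(1, 2), Add(-2, 0)) = Mul(Rational(1, 2), -2) = -1)
Function('G')(Q, p) = 4 (Function('G')(Q, p) = Mul(Mul(-1, 2), -2) = Mul(-2, -2) = 4)
Function('L')(K) = Rational(1, 6) (Function('L')(K) = Add(Mul(-5, Pow(6, -1)), Mul(K, Pow(K, -1))) = Add(Mul(-5, Rational(1, 6)), 1) = Add(Rational(-5, 6), 1) = Rational(1, 6))
Function('I')(l, u) = Mul(2, u)
Add(Mul(138, Function('I')(11, Function('L')(5))), Function('G')(-11, 2)) = Add(Mul(138, Mul(2, Rational(1, 6))), 4) = Add(Mul(138, Rational(1, 3)), 4) = Add(46, 4) = 50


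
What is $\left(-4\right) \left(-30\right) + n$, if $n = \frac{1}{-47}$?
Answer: $\frac{5639}{47} \approx 119.98$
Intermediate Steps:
$n = - \frac{1}{47} \approx -0.021277$
$\left(-4\right) \left(-30\right) + n = \left(-4\right) \left(-30\right) - \frac{1}{47} = 120 - \frac{1}{47} = \frac{5639}{47}$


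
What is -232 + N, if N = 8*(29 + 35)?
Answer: 280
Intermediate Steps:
N = 512 (N = 8*64 = 512)
-232 + N = -232 + 512 = 280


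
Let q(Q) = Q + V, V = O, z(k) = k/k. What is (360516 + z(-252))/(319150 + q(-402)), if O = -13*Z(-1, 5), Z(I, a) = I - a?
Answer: 360517/318826 ≈ 1.1308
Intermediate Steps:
z(k) = 1
O = 78 (O = -13*(-1 - 1*5) = -13*(-1 - 5) = -13*(-6) = 78)
V = 78
q(Q) = 78 + Q (q(Q) = Q + 78 = 78 + Q)
(360516 + z(-252))/(319150 + q(-402)) = (360516 + 1)/(319150 + (78 - 402)) = 360517/(319150 - 324) = 360517/318826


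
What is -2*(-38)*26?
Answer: 1976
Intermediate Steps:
-2*(-38)*26 = 76*26 = 1976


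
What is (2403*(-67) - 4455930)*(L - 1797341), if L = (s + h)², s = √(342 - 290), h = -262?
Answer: 7981034688495 + 4838543688*√13 ≈ 7.9985e+12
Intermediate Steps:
s = 2*√13 (s = √52 = 2*√13 ≈ 7.2111)
L = (-262 + 2*√13)² (L = (2*√13 - 262)² = (-262 + 2*√13)² ≈ 64917.)
(2403*(-67) - 4455930)*(L - 1797341) = (2403*(-67) - 4455930)*((68696 - 1048*√13) - 1797341) = (-161001 - 4455930)*(-1728645 - 1048*√13) = -4616931*(-1728645 - 1048*√13) = 7981034688495 + 4838543688*√13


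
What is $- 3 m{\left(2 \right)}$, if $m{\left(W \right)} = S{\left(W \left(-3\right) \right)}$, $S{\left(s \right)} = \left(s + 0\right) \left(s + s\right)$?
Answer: $-216$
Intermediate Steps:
$S{\left(s \right)} = 2 s^{2}$ ($S{\left(s \right)} = s 2 s = 2 s^{2}$)
$m{\left(W \right)} = 18 W^{2}$ ($m{\left(W \right)} = 2 \left(W \left(-3\right)\right)^{2} = 2 \left(- 3 W\right)^{2} = 2 \cdot 9 W^{2} = 18 W^{2}$)
$- 3 m{\left(2 \right)} = - 3 \cdot 18 \cdot 2^{2} = - 3 \cdot 18 \cdot 4 = \left(-3\right) 72 = -216$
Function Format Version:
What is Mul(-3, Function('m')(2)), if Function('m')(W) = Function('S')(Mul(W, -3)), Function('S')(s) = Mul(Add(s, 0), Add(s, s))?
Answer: -216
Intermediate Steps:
Function('S')(s) = Mul(2, Pow(s, 2)) (Function('S')(s) = Mul(s, Mul(2, s)) = Mul(2, Pow(s, 2)))
Function('m')(W) = Mul(18, Pow(W, 2)) (Function('m')(W) = Mul(2, Pow(Mul(W, -3), 2)) = Mul(2, Pow(Mul(-3, W), 2)) = Mul(2, Mul(9, Pow(W, 2))) = Mul(18, Pow(W, 2)))
Mul(-3, Function('m')(2)) = Mul(-3, Mul(18, Pow(2, 2))) = Mul(-3, Mul(18, 4)) = Mul(-3, 72) = -216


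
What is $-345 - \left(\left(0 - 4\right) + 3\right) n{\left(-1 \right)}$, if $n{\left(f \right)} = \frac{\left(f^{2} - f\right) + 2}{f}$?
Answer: $-349$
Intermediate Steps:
$n{\left(f \right)} = \frac{2 + f^{2} - f}{f}$
$-345 - \left(\left(0 - 4\right) + 3\right) n{\left(-1 \right)} = -345 - \left(\left(0 - 4\right) + 3\right) \left(-1 - 1 + \frac{2}{-1}\right) = -345 - \left(\left(0 - 4\right) + 3\right) \left(-1 - 1 + 2 \left(-1\right)\right) = -345 - \left(-4 + 3\right) \left(-1 - 1 - 2\right) = -345 - \left(-1\right) \left(-4\right) = -345 - 4 = -349$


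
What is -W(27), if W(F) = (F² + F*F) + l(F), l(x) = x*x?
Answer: -2187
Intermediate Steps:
l(x) = x²
W(F) = 3*F² (W(F) = (F² + F*F) + F² = (F² + F²) + F² = 2*F² + F² = 3*F²)
-W(27) = -3*27² = -3*729 = -1*2187 = -2187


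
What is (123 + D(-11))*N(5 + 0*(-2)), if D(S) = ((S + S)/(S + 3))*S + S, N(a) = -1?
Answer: -327/4 ≈ -81.750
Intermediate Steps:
D(S) = S + 2*S²/(3 + S) (D(S) = ((2*S)/(3 + S))*S + S = (2*S/(3 + S))*S + S = 2*S²/(3 + S) + S = S + 2*S²/(3 + S))
(123 + D(-11))*N(5 + 0*(-2)) = (123 + 3*(-11)*(1 - 11)/(3 - 11))*(-1) = (123 + 3*(-11)*(-10)/(-8))*(-1) = (123 + 3*(-11)*(-⅛)*(-10))*(-1) = (123 - 165/4)*(-1) = (327/4)*(-1) = -327/4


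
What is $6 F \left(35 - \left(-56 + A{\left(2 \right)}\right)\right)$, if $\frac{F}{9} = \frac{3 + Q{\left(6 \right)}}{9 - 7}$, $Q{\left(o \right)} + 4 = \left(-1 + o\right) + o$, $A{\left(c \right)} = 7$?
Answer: $22680$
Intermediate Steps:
$Q{\left(o \right)} = -5 + 2 o$ ($Q{\left(o \right)} = -4 + \left(\left(-1 + o\right) + o\right) = -4 + \left(-1 + 2 o\right) = -5 + 2 o$)
$F = 45$ ($F = 9 \frac{3 + \left(-5 + 2 \cdot 6\right)}{9 - 7} = 9 \frac{3 + \left(-5 + 12\right)}{2} = 9 \left(3 + 7\right) \frac{1}{2} = 9 \cdot 10 \cdot \frac{1}{2} = 9 \cdot 5 = 45$)
$6 F \left(35 - \left(-56 + A{\left(2 \right)}\right)\right) = 6 \cdot 45 \left(35 + \left(56 - 7\right)\right) = 270 \left(35 + \left(56 - 7\right)\right) = 270 \left(35 + 49\right) = 270 \cdot 84 = 22680$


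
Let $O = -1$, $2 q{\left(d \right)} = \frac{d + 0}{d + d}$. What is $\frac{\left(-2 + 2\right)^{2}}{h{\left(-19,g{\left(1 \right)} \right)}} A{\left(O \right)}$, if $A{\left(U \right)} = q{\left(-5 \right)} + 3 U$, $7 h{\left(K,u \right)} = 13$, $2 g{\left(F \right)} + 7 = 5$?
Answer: $0$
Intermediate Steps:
$g{\left(F \right)} = -1$ ($g{\left(F \right)} = - \frac{7}{2} + \frac{1}{2} \cdot 5 = - \frac{7}{2} + \frac{5}{2} = -1$)
$h{\left(K,u \right)} = \frac{13}{7}$ ($h{\left(K,u \right)} = \frac{1}{7} \cdot 13 = \frac{13}{7}$)
$q{\left(d \right)} = \frac{1}{4}$ ($q{\left(d \right)} = \frac{\left(d + 0\right) \frac{1}{d + d}}{2} = \frac{d \frac{1}{2 d}}{2} = \frac{1}{2} \cdot \frac{1}{2} = \frac{1}{4}$)
$A{\left(U \right)} = \frac{1}{4} + 3 U$
$\frac{\left(-2 + 2\right)^{2}}{h{\left(-19,g{\left(1 \right)} \right)}} A{\left(O \right)} = \frac{\left(-2 + 2\right)^{2}}{\frac{13}{7}} \left(\frac{1}{4} + 3 \left(-1\right)\right) = 0^{2} \cdot \frac{7}{13} \left(\frac{1}{4} - 3\right) = 0 \cdot \frac{7}{13} \left(- \frac{11}{4}\right) = 0 \left(- \frac{11}{4}\right) = 0$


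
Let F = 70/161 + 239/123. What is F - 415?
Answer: -1167308/2829 ≈ -412.62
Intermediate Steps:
F = 6727/2829 (F = 70*(1/161) + 239*(1/123) = 10/23 + 239/123 = 6727/2829 ≈ 2.3779)
F - 415 = 6727/2829 - 415 = -1167308/2829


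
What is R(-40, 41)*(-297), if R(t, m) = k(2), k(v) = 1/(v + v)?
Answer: -297/4 ≈ -74.250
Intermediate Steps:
k(v) = 1/(2*v)
R(t, m) = ¼ (R(t, m) = (½)/2 = (½)*(½) = ¼)
R(-40, 41)*(-297) = (¼)*(-297) = -297/4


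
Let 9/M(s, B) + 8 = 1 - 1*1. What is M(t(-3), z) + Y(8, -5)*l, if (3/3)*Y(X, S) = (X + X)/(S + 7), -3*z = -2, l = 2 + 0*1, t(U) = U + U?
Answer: 119/8 ≈ 14.875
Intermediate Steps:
t(U) = 2*U
l = 2 (l = 2 + 0 = 2)
z = ⅔ (z = -⅓*(-2) = ⅔ ≈ 0.66667)
Y(X, S) = 2*X/(7 + S) (Y(X, S) = (X + X)/(S + 7) = (2*X)/(7 + S) = 2*X/(7 + S))
M(s, B) = -9/8 (M(s, B) = 9/(-8 + (1 - 1*1)) = 9/(-8 + (1 - 1)) = 9/(-8 + 0) = 9/(-8) = 9*(-⅛) = -9/8)
M(t(-3), z) + Y(8, -5)*l = -9/8 + (2*8/(7 - 5))*2 = -9/8 + (2*8/2)*2 = -9/8 + (2*8*(½))*2 = -9/8 + 8*2 = -9/8 + 16 = 119/8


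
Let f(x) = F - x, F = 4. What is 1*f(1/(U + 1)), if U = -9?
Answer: 33/8 ≈ 4.1250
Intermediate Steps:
f(x) = 4 - x
1*f(1/(U + 1)) = 1*(4 - 1/(-9 + 1)) = 1*(4 - 1/(-8)) = 1*(4 - 1*(-1/8)) = 1*(4 + 1/8) = 1*(33/8) = 33/8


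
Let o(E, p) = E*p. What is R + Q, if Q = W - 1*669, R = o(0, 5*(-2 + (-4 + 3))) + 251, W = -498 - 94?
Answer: -1010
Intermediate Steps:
W = -592
R = 251 (R = 0*(5*(-2 + (-4 + 3))) + 251 = 0*(5*(-2 - 1)) + 251 = 0*(5*(-3)) + 251 = 0*(-15) + 251 = 0 + 251 = 251)
Q = -1261 (Q = -592 - 1*669 = -592 - 669 = -1261)
R + Q = 251 - 1261 = -1010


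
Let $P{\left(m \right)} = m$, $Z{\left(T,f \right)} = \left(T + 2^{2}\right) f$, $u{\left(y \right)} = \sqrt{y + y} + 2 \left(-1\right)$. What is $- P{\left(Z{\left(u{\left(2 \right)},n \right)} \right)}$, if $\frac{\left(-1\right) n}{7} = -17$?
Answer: $-476$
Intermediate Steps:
$u{\left(y \right)} = -2 + \sqrt{2} \sqrt{y}$ ($u{\left(y \right)} = \sqrt{2 y} - 2 = \sqrt{2} \sqrt{y} - 2 = -2 + \sqrt{2} \sqrt{y}$)
$n = 119$ ($n = \left(-7\right) \left(-17\right) = 119$)
$Z{\left(T,f \right)} = f \left(4 + T\right)$ ($Z{\left(T,f \right)} = \left(T + 4\right) f = \left(4 + T\right) f = f \left(4 + T\right)$)
$- P{\left(Z{\left(u{\left(2 \right)},n \right)} \right)} = - 119 \left(4 - \left(2 - \sqrt{2} \sqrt{2}\right)\right) = - 119 \left(4 + \left(-2 + 2\right)\right) = - 119 \left(4 + 0\right) = - 119 \cdot 4 = \left(-1\right) 476 = -476$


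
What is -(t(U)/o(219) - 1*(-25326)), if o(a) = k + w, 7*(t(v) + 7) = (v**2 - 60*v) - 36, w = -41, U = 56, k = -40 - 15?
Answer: -5673127/224 ≈ -25326.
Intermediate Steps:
k = -55
t(v) = -85/7 - 60*v/7 + v**2/7 (t(v) = -7 + ((v**2 - 60*v) - 36)/7 = -7 + (-36 + v**2 - 60*v)/7 = -7 + (-36/7 - 60*v/7 + v**2/7) = -85/7 - 60*v/7 + v**2/7)
o(a) = -96 (o(a) = -55 - 41 = -96)
-(t(U)/o(219) - 1*(-25326)) = -((-85/7 - 60/7*56 + (1/7)*56**2)/(-96) - 1*(-25326)) = -((-85/7 - 480 + (1/7)*3136)*(-1/96) + 25326) = -((-85/7 - 480 + 448)*(-1/96) + 25326) = -(-309/7*(-1/96) + 25326) = -(103/224 + 25326) = -1*5673127/224 = -5673127/224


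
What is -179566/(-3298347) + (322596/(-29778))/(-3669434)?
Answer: 1635162880237987/30033759831421437 ≈ 0.054444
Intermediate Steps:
-179566/(-3298347) + (322596/(-29778))/(-3669434) = -179566*(-1/3298347) + (322596*(-1/29778))*(-1/3669434) = 179566/3298347 - 53766/4963*(-1/3669434) = 179566/3298347 + 26883/9105700471 = 1635162880237987/30033759831421437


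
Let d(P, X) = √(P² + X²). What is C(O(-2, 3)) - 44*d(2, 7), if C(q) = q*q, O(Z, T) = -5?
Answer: 25 - 44*√53 ≈ -295.32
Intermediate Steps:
C(q) = q²
C(O(-2, 3)) - 44*d(2, 7) = (-5)² - 44*√(2² + 7²) = 25 - 44*√(4 + 49) = 25 - 44*√53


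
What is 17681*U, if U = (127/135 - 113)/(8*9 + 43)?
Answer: -267478168/15525 ≈ -17229.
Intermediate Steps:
U = -15128/15525 (U = (127*(1/135) - 113)/(72 + 43) = (127/135 - 113)/115 = -15128/135*1/115 = -15128/15525 ≈ -0.97443)
17681*U = 17681*(-15128/15525) = -267478168/15525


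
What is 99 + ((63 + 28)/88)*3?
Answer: 8985/88 ≈ 102.10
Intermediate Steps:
99 + ((63 + 28)/88)*3 = 99 + (91*(1/88))*3 = 99 + (91/88)*3 = 99 + 273/88 = 8985/88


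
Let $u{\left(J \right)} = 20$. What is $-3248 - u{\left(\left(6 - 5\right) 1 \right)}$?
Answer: $-3268$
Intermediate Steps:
$-3248 - u{\left(\left(6 - 5\right) 1 \right)} = -3248 - 20 = -3268$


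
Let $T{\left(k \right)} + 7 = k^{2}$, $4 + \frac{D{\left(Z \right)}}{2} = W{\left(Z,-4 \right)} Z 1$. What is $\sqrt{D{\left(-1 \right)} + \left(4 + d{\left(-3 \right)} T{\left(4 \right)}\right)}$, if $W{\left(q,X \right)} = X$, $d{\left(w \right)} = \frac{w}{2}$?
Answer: $\frac{i \sqrt{38}}{2} \approx 3.0822 i$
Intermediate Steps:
$d{\left(w \right)} = \frac{w}{2}$ ($d{\left(w \right)} = w \frac{1}{2} = \frac{w}{2}$)
$D{\left(Z \right)} = -8 - 8 Z$ ($D{\left(Z \right)} = -8 + 2 - 4 Z 1 = -8 + 2 \left(- 4 Z\right) = -8 - 8 Z$)
$T{\left(k \right)} = -7 + k^{2}$
$\sqrt{D{\left(-1 \right)} + \left(4 + d{\left(-3 \right)} T{\left(4 \right)}\right)} = \sqrt{\left(-8 - -8\right) + \left(4 + \frac{1}{2} \left(-3\right) \left(-7 + 4^{2}\right)\right)} = \sqrt{\left(-8 + 8\right) + \left(4 - \frac{3 \left(-7 + 16\right)}{2}\right)} = \sqrt{0 + \left(4 - \frac{27}{2}\right)} = \sqrt{0 - \frac{19}{2}} = \sqrt{- \frac{19}{2}} = \frac{i \sqrt{38}}{2}$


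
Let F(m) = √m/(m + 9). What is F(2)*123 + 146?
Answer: 146 + 123*√2/11 ≈ 161.81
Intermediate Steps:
F(m) = √m/(9 + m)
F(2)*123 + 146 = (√2/(9 + 2))*123 + 146 = (√2/11)*123 + 146 = 123*√2/11 + 146 = 146 + 123*√2/11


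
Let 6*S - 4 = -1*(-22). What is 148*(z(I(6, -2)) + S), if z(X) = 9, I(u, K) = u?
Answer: 5920/3 ≈ 1973.3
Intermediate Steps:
S = 13/3 (S = ⅔ + (-1*(-22))/6 = ⅔ + (⅙)*22 = ⅔ + 11/3 = 13/3 ≈ 4.3333)
148*(z(I(6, -2)) + S) = 148*(9 + 13/3) = 148*(40/3) = 5920/3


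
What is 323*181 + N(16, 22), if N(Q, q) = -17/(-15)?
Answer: 876962/15 ≈ 58464.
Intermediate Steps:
N(Q, q) = 17/15 (N(Q, q) = -17*(-1/15) = 17/15)
323*181 + N(16, 22) = 323*181 + 17/15 = 58463 + 17/15 = 876962/15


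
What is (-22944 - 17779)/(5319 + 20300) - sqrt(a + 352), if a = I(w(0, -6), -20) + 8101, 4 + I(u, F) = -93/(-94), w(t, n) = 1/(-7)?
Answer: -40723/25619 - sqrt(74664106)/94 ≈ -93.513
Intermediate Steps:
w(t, n) = -1/7
I(u, F) = -283/94 (I(u, F) = -4 - 93/(-94) = -4 - 93*(-1/94) = -4 + 93/94 = -283/94)
a = 761211/94 (a = -283/94 + 8101 = 761211/94 ≈ 8098.0)
(-22944 - 17779)/(5319 + 20300) - sqrt(a + 352) = (-22944 - 17779)/(5319 + 20300) - sqrt(761211/94 + 352) = -40723/25619 - sqrt(794299/94) = -40723*1/25619 - sqrt(74664106)/94 = -40723/25619 - sqrt(74664106)/94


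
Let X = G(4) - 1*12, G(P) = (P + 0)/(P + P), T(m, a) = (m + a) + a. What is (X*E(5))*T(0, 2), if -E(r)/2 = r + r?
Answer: 920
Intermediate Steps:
T(m, a) = m + 2*a (T(m, a) = (a + m) + a = m + 2*a)
G(P) = ½ (G(P) = P/((2*P)) = P*(1/(2*P)) = ½)
E(r) = -4*r (E(r) = -2*(r + r) = -4*r)
X = -23/2 (X = ½ - 1*12 = ½ - 12 = -23/2 ≈ -11.500)
(X*E(5))*T(0, 2) = (-(-46)*5)*(0 + 2*2) = (-23/2*(-20))*(0 + 4) = 230*4 = 920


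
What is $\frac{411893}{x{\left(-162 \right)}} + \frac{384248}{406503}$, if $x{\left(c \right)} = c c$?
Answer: $\frac{19724438299}{1185362748} \approx 16.64$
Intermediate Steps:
$x{\left(c \right)} = c^{2}$
$\frac{411893}{x{\left(-162 \right)}} + \frac{384248}{406503} = \frac{411893}{\left(-162\right)^{2}} + \frac{384248}{406503} = \frac{411893}{26244} + 384248 \cdot \frac{1}{406503} = 411893 \cdot \frac{1}{26244} + \frac{384248}{406503} = \frac{411893}{26244} + \frac{384248}{406503} = \frac{19724438299}{1185362748}$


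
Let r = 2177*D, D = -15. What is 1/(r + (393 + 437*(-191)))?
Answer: -1/115729 ≈ -8.6409e-6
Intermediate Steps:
r = -32655 (r = 2177*(-15) = -32655)
1/(r + (393 + 437*(-191))) = 1/(-32655 + (393 + 437*(-191))) = 1/(-32655 + (393 - 83467)) = 1/(-32655 - 83074) = 1/(-115729) = -1/115729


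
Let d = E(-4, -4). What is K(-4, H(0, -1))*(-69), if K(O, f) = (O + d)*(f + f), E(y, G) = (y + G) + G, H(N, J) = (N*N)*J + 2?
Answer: 4416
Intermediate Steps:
H(N, J) = 2 + J*N**2 (H(N, J) = N**2*J + 2 = J*N**2 + 2 = 2 + J*N**2)
E(y, G) = y + 2*G (E(y, G) = (G + y) + G = y + 2*G)
d = -12 (d = -4 + 2*(-4) = -4 - 8 = -12)
K(O, f) = 2*f*(-12 + O) (K(O, f) = (O - 12)*(f + f) = (-12 + O)*(2*f) = 2*f*(-12 + O))
K(-4, H(0, -1))*(-69) = (2*(2 - 1*0**2)*(-12 - 4))*(-69) = (2*(2 - 1*0)*(-16))*(-69) = (2*(2 + 0)*(-16))*(-69) = (2*2*(-16))*(-69) = -64*(-69) = 4416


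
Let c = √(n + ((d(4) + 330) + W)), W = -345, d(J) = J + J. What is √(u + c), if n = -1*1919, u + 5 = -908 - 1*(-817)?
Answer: √(-96 + 3*I*√214) ≈ 2.1858 + 10.039*I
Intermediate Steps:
u = -96 (u = -5 + (-908 - 1*(-817)) = -5 + (-908 + 817) = -5 - 91 = -96)
d(J) = 2*J
n = -1919
c = 3*I*√214 (c = √(-1919 + ((2*4 + 330) - 345)) = √(-1919 + ((8 + 330) - 345)) = √(-1919 + (338 - 345)) = √(-1919 - 7) = √(-1926) = 3*I*√214 ≈ 43.886*I)
√(u + c) = √(-96 + 3*I*√214)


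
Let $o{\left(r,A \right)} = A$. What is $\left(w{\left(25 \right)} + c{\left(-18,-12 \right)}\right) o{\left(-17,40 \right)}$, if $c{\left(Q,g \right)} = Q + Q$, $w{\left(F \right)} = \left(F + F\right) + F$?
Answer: $1560$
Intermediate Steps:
$w{\left(F \right)} = 3 F$ ($w{\left(F \right)} = 2 F + F = 3 F$)
$c{\left(Q,g \right)} = 2 Q$
$\left(w{\left(25 \right)} + c{\left(-18,-12 \right)}\right) o{\left(-17,40 \right)} = \left(3 \cdot 25 + 2 \left(-18\right)\right) 40 = \left(75 - 36\right) 40 = 39 \cdot 40 = 1560$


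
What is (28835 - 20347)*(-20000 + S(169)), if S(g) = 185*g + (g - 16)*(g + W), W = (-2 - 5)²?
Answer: 378726072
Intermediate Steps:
W = 49 (W = (-7)² = 49)
S(g) = 185*g + (-16 + g)*(49 + g) (S(g) = 185*g + (g - 16)*(g + 49) = 185*g + (-16 + g)*(49 + g))
(28835 - 20347)*(-20000 + S(169)) = (28835 - 20347)*(-20000 + (-784 + 169² + 218*169)) = 8488*(-20000 + (-784 + 28561 + 36842)) = 8488*(-20000 + 64619) = 8488*44619 = 378726072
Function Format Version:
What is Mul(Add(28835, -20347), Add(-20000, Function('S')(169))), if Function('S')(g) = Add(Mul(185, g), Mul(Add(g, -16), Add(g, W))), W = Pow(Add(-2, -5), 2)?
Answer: 378726072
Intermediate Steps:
W = 49 (W = Pow(-7, 2) = 49)
Function('S')(g) = Add(Mul(185, g), Mul(Add(-16, g), Add(49, g))) (Function('S')(g) = Add(Mul(185, g), Mul(Add(g, -16), Add(g, 49))) = Add(Mul(185, g), Mul(Add(-16, g), Add(49, g))))
Mul(Add(28835, -20347), Add(-20000, Function('S')(169))) = Mul(Add(28835, -20347), Add(-20000, Add(-784, Pow(169, 2), Mul(218, 169)))) = Mul(8488, Add(-20000, Add(-784, 28561, 36842))) = Mul(8488, Add(-20000, 64619)) = Mul(8488, 44619) = 378726072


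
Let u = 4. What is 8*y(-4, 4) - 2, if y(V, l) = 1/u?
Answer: 0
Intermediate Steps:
y(V, l) = ¼ (y(V, l) = 1/4 = ¼)
8*y(-4, 4) - 2 = 8*(¼) - 2 = 2 - 2 = 0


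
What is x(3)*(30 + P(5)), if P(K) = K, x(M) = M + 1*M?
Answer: 210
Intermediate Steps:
x(M) = 2*M (x(M) = M + M = 2*M)
x(3)*(30 + P(5)) = (2*3)*(30 + 5) = 6*35 = 210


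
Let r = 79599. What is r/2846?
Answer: 79599/2846 ≈ 27.969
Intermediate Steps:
r/2846 = 79599/2846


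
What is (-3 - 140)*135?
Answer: -19305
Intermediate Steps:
(-3 - 140)*135 = -143*135 = -19305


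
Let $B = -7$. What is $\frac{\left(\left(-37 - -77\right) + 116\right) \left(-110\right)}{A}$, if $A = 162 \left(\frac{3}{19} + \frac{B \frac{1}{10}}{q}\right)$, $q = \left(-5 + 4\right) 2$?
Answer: $- \frac{1086800}{5211} \approx -208.56$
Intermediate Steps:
$q = -2$ ($q = \left(-1\right) 2 = -2$)
$A = \frac{15633}{190}$ ($A = 162 \left(\frac{3}{19} + \frac{\left(-7\right) \frac{1}{10}}{-2}\right) = 162 \left(3 \cdot \frac{1}{19} + \left(-7\right) \frac{1}{10} \left(- \frac{1}{2}\right)\right) = 162 \left(\frac{3}{19} - - \frac{7}{20}\right) = 162 \left(\frac{3}{19} + \frac{7}{20}\right) = 162 \cdot \frac{193}{380} = \frac{15633}{190} \approx 82.279$)
$\frac{\left(\left(-37 - -77\right) + 116\right) \left(-110\right)}{A} = \frac{\left(\left(-37 - -77\right) + 116\right) \left(-110\right)}{\frac{15633}{190}} = \left(\left(-37 + 77\right) + 116\right) \left(-110\right) \frac{190}{15633} = \left(40 + 116\right) \left(-110\right) \frac{190}{15633} = 156 \left(-110\right) \frac{190}{15633} = \left(-17160\right) \frac{190}{15633} = - \frac{1086800}{5211}$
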